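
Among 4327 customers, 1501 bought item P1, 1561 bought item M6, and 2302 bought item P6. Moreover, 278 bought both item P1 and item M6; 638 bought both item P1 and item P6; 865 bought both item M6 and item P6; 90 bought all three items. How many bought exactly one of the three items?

By inclusion–exclusion (exactly-one form):
|exactly one| = 1501 + 1561 + 2302 − 2·278 − 2·638 − 2·865 + 3·90 = 2072

2072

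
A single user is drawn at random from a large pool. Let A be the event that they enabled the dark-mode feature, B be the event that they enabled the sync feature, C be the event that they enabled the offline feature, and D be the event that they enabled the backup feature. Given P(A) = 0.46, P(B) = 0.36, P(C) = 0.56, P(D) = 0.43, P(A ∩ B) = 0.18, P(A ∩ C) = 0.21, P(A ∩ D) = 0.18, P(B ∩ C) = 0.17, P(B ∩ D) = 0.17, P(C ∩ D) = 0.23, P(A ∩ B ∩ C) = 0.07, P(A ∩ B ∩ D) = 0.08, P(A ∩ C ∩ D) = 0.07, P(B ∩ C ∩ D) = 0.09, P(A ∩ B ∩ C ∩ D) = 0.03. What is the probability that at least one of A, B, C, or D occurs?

P(A ∪ B ∪ C ∪ D) = 0.46 + 0.36 + 0.56 + 0.43 − 0.18 − 0.21 − 0.18 − 0.17 − 0.17 − 0.23 + 0.07 + 0.08 + 0.07 + 0.09 − 0.03 = 0.95

0.95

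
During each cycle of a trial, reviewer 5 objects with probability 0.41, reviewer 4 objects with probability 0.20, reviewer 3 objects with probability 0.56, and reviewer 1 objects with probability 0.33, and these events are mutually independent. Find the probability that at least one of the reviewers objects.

0.8608544

P(none) = (1 − 0.41) × (1 − 0.20) × (1 − 0.56) × (1 − 0.33) = 0.59 × 0.80 × 0.44 × 0.67 = 0.1391456
P(at least one) = 1 − 0.1391456 = 0.8608544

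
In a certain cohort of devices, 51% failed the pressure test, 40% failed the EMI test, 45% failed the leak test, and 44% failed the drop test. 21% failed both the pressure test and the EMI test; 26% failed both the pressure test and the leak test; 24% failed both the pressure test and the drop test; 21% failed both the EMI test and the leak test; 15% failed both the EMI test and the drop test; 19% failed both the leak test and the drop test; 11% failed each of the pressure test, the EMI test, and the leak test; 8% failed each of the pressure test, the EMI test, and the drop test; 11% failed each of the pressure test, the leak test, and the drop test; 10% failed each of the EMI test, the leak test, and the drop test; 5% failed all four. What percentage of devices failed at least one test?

89%

Apply inclusion-exclusion:
P(union) = 51 + 40 + 45 + 44 − 21 − 26 − 24 − 21 − 15 − 19 + 11 + 8 + 11 + 10 − 5 = 89%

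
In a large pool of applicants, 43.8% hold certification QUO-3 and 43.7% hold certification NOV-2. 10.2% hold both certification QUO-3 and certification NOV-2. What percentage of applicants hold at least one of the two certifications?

P(≥1) = 43.8 + 43.7 − 10.2 = 77.3%

77.3%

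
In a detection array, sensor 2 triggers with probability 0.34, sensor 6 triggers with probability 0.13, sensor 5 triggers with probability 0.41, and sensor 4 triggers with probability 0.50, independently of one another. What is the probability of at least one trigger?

0.830611

P(none) = (1 − 0.34) × (1 − 0.13) × (1 − 0.41) × (1 − 0.50) = 0.66 × 0.87 × 0.59 × 0.50 = 0.169389
P(at least one) = 1 − 0.169389 = 0.830611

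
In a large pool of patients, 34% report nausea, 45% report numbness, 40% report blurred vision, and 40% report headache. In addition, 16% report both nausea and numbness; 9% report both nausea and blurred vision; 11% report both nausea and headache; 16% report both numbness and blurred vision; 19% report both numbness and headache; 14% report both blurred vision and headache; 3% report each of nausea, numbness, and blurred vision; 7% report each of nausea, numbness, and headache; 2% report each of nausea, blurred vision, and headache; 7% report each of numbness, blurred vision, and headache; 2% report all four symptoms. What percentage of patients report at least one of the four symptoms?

P(≥1) = 34 + 45 + 40 + 40 − 16 − 9 − 11 − 16 − 19 − 14 + 3 + 7 + 2 + 7 − 2 = 91%

91%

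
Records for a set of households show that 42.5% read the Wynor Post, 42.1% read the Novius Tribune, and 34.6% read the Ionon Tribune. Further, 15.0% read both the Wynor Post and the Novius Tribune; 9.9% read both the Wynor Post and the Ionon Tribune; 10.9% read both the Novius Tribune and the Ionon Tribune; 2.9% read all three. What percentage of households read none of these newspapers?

By inclusion–exclusion:
P(at least one) = 42.5 + 42.1 + 34.6 − 15.0 − 9.9 − 10.9 + 2.9 = 86.3%
P(none) = 100% − 86.3% = 13.7%

13.7%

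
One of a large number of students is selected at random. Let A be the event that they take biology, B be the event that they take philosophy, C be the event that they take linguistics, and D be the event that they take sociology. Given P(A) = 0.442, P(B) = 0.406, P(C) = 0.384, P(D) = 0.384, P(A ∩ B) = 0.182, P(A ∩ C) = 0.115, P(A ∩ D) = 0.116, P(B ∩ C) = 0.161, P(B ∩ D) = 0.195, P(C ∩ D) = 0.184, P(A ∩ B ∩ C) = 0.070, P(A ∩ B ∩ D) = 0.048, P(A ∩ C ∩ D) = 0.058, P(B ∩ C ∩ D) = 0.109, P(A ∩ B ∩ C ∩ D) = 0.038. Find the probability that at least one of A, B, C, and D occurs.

0.910

By inclusion–exclusion:
P(A ∪ B ∪ C ∪ D) = 0.442 + 0.406 + 0.384 + 0.384 − 0.182 − 0.115 − 0.116 − 0.161 − 0.195 − 0.184 + 0.070 + 0.048 + 0.058 + 0.109 − 0.038 = 0.910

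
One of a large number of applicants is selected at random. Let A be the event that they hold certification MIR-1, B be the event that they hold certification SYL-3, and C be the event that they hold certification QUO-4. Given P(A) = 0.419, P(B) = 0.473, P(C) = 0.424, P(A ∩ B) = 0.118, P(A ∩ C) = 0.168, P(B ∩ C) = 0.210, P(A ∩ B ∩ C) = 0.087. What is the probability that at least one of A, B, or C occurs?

P(A ∪ B ∪ C) = 0.419 + 0.473 + 0.424 − 0.118 − 0.168 − 0.210 + 0.087 = 0.907

0.907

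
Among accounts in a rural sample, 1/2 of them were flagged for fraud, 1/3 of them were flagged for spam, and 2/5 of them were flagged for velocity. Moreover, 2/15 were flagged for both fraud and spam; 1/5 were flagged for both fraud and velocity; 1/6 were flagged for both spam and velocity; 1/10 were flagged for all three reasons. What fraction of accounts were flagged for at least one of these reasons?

Using inclusion–exclusion:
P(≥1) = 1/2 + 1/3 + 2/5 − 2/15 − 1/5 − 1/6 + 1/10 = 5/6

5/6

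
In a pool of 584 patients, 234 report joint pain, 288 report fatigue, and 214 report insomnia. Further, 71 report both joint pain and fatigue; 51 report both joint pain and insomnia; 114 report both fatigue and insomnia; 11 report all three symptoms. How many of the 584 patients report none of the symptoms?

73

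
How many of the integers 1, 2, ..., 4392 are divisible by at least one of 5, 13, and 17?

1339

floor(4392/5) + floor(4392/13) + floor(4392/17) − floor(4392/65) − floor(4392/85) − floor(4392/221) + floor(4392/1105) = 878 + 337 + 258 − 67 − 51 − 19 + 3 = 1339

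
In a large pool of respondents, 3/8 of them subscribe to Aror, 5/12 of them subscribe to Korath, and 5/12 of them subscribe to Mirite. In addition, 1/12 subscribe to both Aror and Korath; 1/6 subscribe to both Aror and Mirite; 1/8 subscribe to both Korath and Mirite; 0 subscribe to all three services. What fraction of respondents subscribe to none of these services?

Apply inclusion-exclusion:
P(≥1) = 3/8 + 5/12 + 5/12 − 1/12 − 1/6 − 1/8 + 0 = 5/6
P(none) = 1 − 5/6 = 1/6

1/6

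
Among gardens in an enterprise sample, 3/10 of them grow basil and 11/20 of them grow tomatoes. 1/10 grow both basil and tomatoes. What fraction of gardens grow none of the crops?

1/4

Apply inclusion-exclusion:
P(union) = 3/10 + 11/20 − 1/10 = 3/4
P(none) = 1 − 3/4 = 1/4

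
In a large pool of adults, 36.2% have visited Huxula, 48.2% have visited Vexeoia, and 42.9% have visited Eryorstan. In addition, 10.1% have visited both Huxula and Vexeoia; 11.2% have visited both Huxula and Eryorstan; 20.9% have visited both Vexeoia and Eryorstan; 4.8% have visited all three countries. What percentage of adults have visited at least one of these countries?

89.9%

P(≥1) = 36.2 + 48.2 + 42.9 − 10.1 − 11.2 − 20.9 + 4.8 = 89.9%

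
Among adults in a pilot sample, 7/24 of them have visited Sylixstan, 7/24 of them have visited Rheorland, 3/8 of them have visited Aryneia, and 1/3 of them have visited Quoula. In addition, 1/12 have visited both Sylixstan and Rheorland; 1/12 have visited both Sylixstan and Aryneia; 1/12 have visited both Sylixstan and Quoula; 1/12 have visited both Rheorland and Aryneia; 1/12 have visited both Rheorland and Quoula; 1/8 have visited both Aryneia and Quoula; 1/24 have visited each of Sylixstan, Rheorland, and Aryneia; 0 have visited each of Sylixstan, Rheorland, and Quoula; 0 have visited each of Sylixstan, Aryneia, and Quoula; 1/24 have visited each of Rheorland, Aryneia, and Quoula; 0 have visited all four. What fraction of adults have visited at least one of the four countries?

Inclusion–exclusion gives
P(at least one) = 7/24 + 7/24 + 3/8 + 1/3 − 1/12 − 1/12 − 1/12 − 1/12 − 1/12 − 1/8 + 1/24 + 0 + 0 + 1/24 − 0 = 5/6

5/6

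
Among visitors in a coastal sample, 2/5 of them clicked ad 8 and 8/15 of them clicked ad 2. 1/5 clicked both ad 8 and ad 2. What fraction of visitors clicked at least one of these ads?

Apply inclusion-exclusion:
P(at least one) = 2/5 + 8/15 − 1/5 = 11/15

11/15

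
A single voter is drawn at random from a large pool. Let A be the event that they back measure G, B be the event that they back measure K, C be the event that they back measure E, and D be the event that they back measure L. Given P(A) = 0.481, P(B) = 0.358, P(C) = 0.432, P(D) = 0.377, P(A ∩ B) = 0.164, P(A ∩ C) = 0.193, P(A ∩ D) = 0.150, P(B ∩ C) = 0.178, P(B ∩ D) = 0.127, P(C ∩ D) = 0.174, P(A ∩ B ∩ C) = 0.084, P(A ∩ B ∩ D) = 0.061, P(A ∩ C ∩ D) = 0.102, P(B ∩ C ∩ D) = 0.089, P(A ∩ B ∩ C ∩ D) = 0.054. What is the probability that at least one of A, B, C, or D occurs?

0.944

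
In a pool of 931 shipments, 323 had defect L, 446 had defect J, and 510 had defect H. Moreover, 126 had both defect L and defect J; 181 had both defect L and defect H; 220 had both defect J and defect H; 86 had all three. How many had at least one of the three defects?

838

N(≥1) = 323 + 446 + 510 − 126 − 181 − 220 + 86 = 838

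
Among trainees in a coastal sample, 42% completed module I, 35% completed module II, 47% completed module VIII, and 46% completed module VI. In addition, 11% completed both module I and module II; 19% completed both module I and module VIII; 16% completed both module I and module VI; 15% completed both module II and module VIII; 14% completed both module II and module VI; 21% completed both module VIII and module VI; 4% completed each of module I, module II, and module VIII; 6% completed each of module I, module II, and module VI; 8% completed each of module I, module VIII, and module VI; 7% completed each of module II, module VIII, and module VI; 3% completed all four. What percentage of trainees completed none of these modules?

4%

P(at least one) = 42 + 35 + 47 + 46 − 11 − 19 − 16 − 15 − 14 − 21 + 4 + 6 + 8 + 7 − 3 = 96%
P(none) = 100% − 96% = 4%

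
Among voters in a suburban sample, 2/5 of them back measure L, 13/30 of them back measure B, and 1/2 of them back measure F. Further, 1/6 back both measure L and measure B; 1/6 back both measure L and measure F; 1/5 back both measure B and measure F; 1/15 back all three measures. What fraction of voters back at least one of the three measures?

13/15

By inclusion–exclusion:
P(at least one) = 2/5 + 13/30 + 1/2 − 1/6 − 1/6 − 1/5 + 1/15 = 13/15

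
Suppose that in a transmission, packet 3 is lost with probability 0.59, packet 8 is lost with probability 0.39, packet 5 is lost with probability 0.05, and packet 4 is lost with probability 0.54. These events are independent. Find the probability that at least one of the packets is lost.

P(none) = (1 − 0.59) × (1 − 0.39) × (1 − 0.05) × (1 − 0.54) = 0.41 × 0.61 × 0.95 × 0.46 = 0.1092937
P(at least one) = 1 − 0.1092937 = 0.8907063

0.8907063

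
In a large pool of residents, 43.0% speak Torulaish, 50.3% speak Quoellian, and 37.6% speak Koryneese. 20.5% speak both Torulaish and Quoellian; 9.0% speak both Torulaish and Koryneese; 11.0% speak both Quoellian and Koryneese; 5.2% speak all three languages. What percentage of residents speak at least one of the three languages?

95.6%

P(≥1) = 43.0 + 50.3 + 37.6 − 20.5 − 9.0 − 11.0 + 5.2 = 95.6%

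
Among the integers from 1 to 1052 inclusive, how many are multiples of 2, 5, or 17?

656

By inclusion–exclusion:
526 + 210 + 61 − 105 − 30 − 12 + 6 = 656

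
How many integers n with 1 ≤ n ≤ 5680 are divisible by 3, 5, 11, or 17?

floor(5680/3) + floor(5680/5) + floor(5680/11) + floor(5680/17) − floor(5680/15) − floor(5680/33) − floor(5680/51) − floor(5680/55) − floor(5680/85) − floor(5680/187) + floor(5680/165) + floor(5680/255) + floor(5680/561) + floor(5680/935) − floor(5680/2805) = 1893 + 1136 + 516 + 334 − 378 − 172 − 111 − 103 − 66 − 30 + 34 + 22 + 10 + 6 − 2 = 3089

3089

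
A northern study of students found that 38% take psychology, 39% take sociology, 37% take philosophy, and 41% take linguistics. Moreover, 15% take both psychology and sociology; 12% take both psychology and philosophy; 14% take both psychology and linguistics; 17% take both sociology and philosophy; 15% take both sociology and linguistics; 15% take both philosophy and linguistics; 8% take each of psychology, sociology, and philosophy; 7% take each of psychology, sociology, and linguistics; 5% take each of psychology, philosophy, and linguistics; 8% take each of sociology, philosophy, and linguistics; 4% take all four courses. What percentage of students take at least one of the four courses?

91%

Using inclusion–exclusion:
P(≥1) = 38 + 39 + 37 + 41 − 15 − 12 − 14 − 17 − 15 − 15 + 8 + 7 + 5 + 8 − 4 = 91%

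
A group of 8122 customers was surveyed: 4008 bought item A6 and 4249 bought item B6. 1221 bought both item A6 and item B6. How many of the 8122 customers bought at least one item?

|union| = 4008 + 4249 − 1221 = 7036

7036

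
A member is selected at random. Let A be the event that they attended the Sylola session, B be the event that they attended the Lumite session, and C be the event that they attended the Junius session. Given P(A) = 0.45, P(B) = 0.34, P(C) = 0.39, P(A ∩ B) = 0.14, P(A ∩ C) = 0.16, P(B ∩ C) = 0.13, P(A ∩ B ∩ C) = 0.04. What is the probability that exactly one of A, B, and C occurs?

Using the inclusion–exclusion count for exactly one event:
P(exactly one) = 0.45 + 0.34 + 0.39 − 2·0.14 − 2·0.16 − 2·0.13 + 3·0.04 = 0.44

0.44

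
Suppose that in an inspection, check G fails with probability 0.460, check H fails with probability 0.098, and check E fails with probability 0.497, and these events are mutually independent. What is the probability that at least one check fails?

0.75499876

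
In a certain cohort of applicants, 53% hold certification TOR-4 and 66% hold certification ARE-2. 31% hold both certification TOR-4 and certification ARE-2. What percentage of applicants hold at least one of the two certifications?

88%

P(union) = 53 + 66 − 31 = 88%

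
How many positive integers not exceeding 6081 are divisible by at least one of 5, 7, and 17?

2156

floor(6081/5) + floor(6081/7) + floor(6081/17) − floor(6081/35) − floor(6081/85) − floor(6081/119) + floor(6081/595) = 1216 + 868 + 357 − 173 − 71 − 51 + 10 = 2156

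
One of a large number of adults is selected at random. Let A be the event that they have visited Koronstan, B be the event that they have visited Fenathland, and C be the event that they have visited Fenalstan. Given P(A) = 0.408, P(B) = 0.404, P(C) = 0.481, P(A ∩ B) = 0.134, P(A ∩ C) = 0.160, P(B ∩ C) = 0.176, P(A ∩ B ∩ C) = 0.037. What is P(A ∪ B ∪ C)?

Apply inclusion-exclusion:
P(A ∪ B ∪ C) = 0.408 + 0.404 + 0.481 − 0.134 − 0.160 − 0.176 + 0.037 = 0.860

0.860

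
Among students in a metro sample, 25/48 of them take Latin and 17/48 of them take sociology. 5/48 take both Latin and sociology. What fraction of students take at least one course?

37/48

Inclusion–exclusion gives
P(at least one) = 25/48 + 17/48 − 5/48 = 37/48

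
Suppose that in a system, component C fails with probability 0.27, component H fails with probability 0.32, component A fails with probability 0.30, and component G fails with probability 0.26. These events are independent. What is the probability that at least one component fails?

P(none) = (1 − 0.27) × (1 − 0.32) × (1 − 0.30) × (1 − 0.26) = 0.73 × 0.68 × 0.70 × 0.74 = 0.2571352
P(at least one) = 1 − 0.2571352 = 0.7428648

0.7428648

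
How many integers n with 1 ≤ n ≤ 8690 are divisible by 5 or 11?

2370

Using inclusion–exclusion:
floor(8690/5) + floor(8690/11) − floor(8690/55) = 1738 + 790 − 158 = 2370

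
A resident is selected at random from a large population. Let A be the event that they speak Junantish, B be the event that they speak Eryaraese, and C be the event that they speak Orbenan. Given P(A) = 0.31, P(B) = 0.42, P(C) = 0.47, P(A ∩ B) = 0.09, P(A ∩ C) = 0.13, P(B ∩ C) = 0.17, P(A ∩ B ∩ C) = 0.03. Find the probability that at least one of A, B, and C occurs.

0.84

By inclusion–exclusion:
P(A ∪ B ∪ C) = 0.31 + 0.42 + 0.47 − 0.09 − 0.13 − 0.17 + 0.03 = 0.84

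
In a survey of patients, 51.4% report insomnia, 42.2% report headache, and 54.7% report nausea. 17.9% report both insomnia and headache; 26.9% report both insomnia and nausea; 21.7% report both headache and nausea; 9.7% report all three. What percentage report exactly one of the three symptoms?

44.4%

P(exactly one) = 51.4 + 42.2 + 54.7 − 2·17.9 − 2·26.9 − 2·21.7 + 3·9.7 = 44.4%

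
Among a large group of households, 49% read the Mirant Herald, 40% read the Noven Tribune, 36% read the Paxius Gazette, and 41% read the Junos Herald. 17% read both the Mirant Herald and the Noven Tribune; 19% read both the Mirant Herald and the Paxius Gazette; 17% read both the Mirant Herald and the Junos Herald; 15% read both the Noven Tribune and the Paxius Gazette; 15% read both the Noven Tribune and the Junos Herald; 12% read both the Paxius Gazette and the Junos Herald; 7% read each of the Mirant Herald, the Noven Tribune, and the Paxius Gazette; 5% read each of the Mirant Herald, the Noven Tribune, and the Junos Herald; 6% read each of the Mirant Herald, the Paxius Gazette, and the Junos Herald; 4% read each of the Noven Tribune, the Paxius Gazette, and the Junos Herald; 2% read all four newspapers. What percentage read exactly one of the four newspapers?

34%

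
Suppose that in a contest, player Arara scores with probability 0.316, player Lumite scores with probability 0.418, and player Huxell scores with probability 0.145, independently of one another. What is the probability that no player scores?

0.34036524

P(none) = (1 − 0.316) × (1 − 0.418) × (1 − 0.145) = 0.684 × 0.582 × 0.855 = 0.34036524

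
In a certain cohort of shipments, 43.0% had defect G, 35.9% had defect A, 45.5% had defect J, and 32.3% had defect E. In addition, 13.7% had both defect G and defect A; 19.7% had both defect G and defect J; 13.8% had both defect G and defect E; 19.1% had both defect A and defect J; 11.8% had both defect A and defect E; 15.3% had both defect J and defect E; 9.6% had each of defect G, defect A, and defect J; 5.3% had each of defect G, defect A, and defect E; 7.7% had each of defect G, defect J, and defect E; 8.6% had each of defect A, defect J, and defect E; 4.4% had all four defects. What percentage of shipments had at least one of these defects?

90.1%

By inclusion-exclusion,
P(union) = 43.0 + 35.9 + 45.5 + 32.3 − 13.7 − 19.7 − 13.8 − 19.1 − 11.8 − 15.3 + 9.6 + 5.3 + 7.7 + 8.6 − 4.4 = 90.1%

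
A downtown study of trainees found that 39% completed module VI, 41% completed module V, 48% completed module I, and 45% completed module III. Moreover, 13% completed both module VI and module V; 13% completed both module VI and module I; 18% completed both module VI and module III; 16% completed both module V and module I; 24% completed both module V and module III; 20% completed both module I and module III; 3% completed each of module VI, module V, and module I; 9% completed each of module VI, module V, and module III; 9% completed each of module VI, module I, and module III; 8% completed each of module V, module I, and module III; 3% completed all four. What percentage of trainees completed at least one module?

95%

P(at least one) = 39 + 41 + 48 + 45 − 13 − 13 − 18 − 16 − 24 − 20 + 3 + 9 + 9 + 8 − 3 = 95%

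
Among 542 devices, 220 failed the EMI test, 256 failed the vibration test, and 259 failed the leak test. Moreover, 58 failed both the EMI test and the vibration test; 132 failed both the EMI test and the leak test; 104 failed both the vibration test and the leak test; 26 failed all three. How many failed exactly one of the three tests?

|exactly one| = 220 + 256 + 259 − 2·58 − 2·132 − 2·104 + 3·26 = 225

225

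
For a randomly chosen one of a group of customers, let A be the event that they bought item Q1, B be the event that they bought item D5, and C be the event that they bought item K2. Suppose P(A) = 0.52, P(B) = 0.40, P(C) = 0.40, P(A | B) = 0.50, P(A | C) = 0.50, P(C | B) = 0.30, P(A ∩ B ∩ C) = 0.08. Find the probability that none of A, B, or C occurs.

0.12

P(A ∩ B) = P(B)·P(A|B) = 0.40 × 0.50 = 0.20
P(A ∩ C) = P(C)·P(A|C) = 0.40 × 0.50 = 0.20
P(B ∩ C) = P(B)·P(C|B) = 0.40 × 0.30 = 0.12
P(A ∪ B ∪ C) = 0.52 + 0.40 + 0.40 − 0.20 − 0.20 − 0.12 + 0.08 = 0.88
P(none) = 1 − 0.88 = 0.12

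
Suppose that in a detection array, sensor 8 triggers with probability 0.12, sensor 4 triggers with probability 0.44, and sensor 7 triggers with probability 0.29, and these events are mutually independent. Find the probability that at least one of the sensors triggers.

0.650112

P(none) = (1 − 0.12) × (1 − 0.44) × (1 − 0.29) = 0.88 × 0.56 × 0.71 = 0.349888
P(at least one) = 1 − 0.349888 = 0.650112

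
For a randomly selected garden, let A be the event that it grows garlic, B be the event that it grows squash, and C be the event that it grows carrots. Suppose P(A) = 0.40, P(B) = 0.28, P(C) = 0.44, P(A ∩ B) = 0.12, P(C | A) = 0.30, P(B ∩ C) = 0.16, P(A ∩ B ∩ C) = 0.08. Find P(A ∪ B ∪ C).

P(A ∩ C) = P(A)·P(C|A) = 0.40 × 0.30 = 0.12
Inclusion–exclusion gives
P(A ∪ B ∪ C) = 0.40 + 0.28 + 0.44 − 0.12 − 0.12 − 0.16 + 0.08 = 0.80

0.80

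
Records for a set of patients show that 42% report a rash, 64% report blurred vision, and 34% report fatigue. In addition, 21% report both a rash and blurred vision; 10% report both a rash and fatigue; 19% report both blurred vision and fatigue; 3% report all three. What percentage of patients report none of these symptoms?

7%

Apply inclusion-exclusion:
P(at least one) = 42 + 64 + 34 − 21 − 10 − 19 + 3 = 93%
P(none) = 100% − 93% = 7%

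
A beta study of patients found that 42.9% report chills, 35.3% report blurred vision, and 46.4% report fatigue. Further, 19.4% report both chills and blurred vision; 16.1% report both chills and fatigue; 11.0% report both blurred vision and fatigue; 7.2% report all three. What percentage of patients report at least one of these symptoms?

P(at least one) = 42.9 + 35.3 + 46.4 − 19.4 − 16.1 − 11.0 + 7.2 = 85.3%

85.3%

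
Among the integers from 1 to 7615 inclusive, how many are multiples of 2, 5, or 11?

⌊7615/2⌋ + ⌊7615/5⌋ + ⌊7615/11⌋ − ⌊7615/10⌋ − ⌊7615/22⌋ − ⌊7615/55⌋ + ⌊7615/110⌋ = 3807 + 1523 + 692 − 761 − 346 − 138 + 69 = 4846

4846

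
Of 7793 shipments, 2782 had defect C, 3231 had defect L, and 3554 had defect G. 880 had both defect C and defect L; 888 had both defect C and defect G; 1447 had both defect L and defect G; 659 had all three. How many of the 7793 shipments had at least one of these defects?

|union| = 2782 + 3231 + 3554 − 880 − 888 − 1447 + 659 = 7011

7011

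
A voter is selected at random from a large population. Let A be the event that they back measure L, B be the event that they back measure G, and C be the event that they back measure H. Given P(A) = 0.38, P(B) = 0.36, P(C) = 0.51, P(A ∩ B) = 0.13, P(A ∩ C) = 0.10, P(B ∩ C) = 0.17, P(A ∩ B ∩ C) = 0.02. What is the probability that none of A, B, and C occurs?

Using inclusion–exclusion:
P(A ∪ B ∪ C) = 0.38 + 0.36 + 0.51 − 0.13 − 0.10 − 0.17 + 0.02 = 0.87
P(none) = 1 − 0.87 = 0.13

0.13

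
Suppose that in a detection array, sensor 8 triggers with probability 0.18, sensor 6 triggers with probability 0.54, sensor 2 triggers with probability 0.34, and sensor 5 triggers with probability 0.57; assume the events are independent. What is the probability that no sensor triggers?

0.10704936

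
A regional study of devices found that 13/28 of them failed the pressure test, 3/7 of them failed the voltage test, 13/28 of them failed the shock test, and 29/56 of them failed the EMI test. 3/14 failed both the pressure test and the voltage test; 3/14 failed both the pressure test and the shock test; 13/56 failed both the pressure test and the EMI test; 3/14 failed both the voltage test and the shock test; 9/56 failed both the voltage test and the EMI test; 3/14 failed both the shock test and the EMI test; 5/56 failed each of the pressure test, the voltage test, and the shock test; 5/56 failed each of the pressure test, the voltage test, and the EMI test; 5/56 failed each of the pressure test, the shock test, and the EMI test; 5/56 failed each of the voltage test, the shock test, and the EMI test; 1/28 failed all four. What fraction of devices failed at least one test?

53/56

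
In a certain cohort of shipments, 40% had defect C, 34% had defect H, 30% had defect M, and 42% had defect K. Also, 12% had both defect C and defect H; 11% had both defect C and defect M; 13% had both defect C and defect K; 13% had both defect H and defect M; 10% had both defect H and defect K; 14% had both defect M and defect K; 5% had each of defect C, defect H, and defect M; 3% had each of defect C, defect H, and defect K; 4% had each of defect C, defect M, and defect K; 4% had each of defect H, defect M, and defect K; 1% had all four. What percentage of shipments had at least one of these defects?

88%

Inclusion–exclusion gives
P(union) = 40 + 34 + 30 + 42 − 12 − 11 − 13 − 13 − 10 − 14 + 5 + 3 + 4 + 4 − 1 = 88%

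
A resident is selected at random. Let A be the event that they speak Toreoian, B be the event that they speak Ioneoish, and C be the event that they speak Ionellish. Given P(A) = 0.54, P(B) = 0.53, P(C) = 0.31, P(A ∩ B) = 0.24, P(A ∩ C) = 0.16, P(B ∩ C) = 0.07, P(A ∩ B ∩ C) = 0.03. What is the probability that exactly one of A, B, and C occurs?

0.53

Using the inclusion–exclusion count for exactly one event:
P(exactly one) = 0.54 + 0.53 + 0.31 − 2·0.24 − 2·0.16 − 2·0.07 + 3·0.03 = 0.53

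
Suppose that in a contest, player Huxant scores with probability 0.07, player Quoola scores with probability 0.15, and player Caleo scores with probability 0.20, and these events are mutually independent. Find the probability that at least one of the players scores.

0.3676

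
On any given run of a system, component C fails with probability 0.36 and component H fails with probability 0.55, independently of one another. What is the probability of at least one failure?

P(none) = (1 − 0.36) × (1 − 0.55) = 0.64 × 0.45 = 0.288
P(at least one) = 1 − 0.288 = 0.712

0.712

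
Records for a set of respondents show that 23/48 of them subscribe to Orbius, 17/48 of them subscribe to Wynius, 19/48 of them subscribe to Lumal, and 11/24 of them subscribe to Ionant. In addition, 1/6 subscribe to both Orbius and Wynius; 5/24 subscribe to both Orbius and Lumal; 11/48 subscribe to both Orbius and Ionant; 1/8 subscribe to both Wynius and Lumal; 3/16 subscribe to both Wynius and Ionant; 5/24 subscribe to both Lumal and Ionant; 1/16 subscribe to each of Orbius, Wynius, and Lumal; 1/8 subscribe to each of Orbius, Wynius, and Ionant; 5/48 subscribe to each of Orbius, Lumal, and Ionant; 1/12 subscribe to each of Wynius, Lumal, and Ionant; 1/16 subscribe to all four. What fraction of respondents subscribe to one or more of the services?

P(≥1) = 23/48 + 17/48 + 19/48 + 11/24 − 1/6 − 5/24 − 11/48 − 1/8 − 3/16 − 5/24 + 1/16 + 1/8 + 5/48 + 1/12 − 1/16 = 7/8

7/8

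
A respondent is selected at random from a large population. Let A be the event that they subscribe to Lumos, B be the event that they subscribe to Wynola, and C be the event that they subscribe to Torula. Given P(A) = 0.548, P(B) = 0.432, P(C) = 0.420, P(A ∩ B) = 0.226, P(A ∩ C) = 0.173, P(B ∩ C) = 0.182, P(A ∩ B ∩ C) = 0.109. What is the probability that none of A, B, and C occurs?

0.072

Apply inclusion-exclusion:
P(A ∪ B ∪ C) = 0.548 + 0.432 + 0.420 − 0.226 − 0.173 − 0.182 + 0.109 = 0.928
P(none) = 1 − 0.928 = 0.072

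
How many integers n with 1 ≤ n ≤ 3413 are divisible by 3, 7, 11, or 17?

1744

1137 + 487 + 310 + 200 − 162 − 103 − 66 − 44 − 28 − 18 + 14 + 9 + 6 + 2 − 0 = 1744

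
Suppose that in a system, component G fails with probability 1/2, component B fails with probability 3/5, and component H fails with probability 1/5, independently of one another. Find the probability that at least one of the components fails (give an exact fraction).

21/25

P(none) = (1 − 1/2) × (1 − 3/5) × (1 − 1/5) = 1/2 × 2/5 × 4/5 = 4/25
P(at least one) = 1 − 4/25 = 21/25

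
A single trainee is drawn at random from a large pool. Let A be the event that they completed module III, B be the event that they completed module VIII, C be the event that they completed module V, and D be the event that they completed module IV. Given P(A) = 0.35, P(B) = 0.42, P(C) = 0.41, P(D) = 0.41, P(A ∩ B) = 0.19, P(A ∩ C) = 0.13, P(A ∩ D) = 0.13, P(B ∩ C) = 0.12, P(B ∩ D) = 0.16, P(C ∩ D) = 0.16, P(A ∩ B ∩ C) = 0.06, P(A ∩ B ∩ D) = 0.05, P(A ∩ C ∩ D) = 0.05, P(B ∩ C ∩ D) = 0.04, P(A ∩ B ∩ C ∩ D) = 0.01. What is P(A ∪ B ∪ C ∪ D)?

P(A ∪ B ∪ C ∪ D) = 0.35 + 0.42 + 0.41 + 0.41 − 0.19 − 0.13 − 0.13 − 0.12 − 0.16 − 0.16 + 0.06 + 0.05 + 0.05 + 0.04 − 0.01 = 0.89

0.89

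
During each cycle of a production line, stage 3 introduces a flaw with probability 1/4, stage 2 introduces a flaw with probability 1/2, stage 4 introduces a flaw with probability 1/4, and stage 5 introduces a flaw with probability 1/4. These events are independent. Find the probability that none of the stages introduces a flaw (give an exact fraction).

27/128

P(none) = (1 − 1/4) × (1 − 1/2) × (1 − 1/4) × (1 − 1/4) = 3/4 × 1/2 × 3/4 × 3/4 = 27/128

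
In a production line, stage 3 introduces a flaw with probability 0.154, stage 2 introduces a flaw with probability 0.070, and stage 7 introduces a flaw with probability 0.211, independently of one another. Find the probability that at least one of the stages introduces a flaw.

P(none) = (1 − 0.154) × (1 − 0.070) × (1 − 0.211) = 0.846 × 0.930 × 0.789 = 0.62076942
P(at least one) = 1 − 0.62076942 = 0.37923058

0.37923058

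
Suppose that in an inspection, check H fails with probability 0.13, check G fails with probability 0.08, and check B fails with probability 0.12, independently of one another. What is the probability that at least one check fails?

P(none) = (1 − 0.13) × (1 − 0.08) × (1 − 0.12) = 0.87 × 0.92 × 0.88 = 0.704352
P(at least one) = 1 − 0.704352 = 0.295648

0.295648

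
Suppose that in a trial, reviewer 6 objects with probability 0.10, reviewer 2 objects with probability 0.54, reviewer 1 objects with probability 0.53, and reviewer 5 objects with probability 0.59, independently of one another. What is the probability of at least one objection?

0.9202222

P(none) = (1 − 0.10) × (1 − 0.54) × (1 − 0.53) × (1 − 0.59) = 0.90 × 0.46 × 0.47 × 0.41 = 0.0797778
P(at least one) = 1 − 0.0797778 = 0.9202222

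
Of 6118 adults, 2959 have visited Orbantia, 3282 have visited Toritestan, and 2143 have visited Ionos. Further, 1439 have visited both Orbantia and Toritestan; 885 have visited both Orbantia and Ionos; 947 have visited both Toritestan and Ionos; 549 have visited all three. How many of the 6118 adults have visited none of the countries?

456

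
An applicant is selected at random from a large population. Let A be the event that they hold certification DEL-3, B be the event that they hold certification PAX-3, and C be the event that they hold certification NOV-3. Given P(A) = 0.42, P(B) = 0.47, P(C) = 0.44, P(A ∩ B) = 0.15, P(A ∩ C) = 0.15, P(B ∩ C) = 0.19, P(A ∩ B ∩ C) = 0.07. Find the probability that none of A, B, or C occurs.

P(A ∪ B ∪ C) = 0.42 + 0.47 + 0.44 − 0.15 − 0.15 − 0.19 + 0.07 = 0.91
P(none) = 1 − 0.91 = 0.09

0.09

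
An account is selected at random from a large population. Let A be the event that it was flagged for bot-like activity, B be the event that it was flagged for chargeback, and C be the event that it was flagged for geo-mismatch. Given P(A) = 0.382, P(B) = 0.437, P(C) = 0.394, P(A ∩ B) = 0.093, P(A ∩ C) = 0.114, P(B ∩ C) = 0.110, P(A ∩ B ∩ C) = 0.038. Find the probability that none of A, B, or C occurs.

0.066

P(A ∪ B ∪ C) = 0.382 + 0.437 + 0.394 − 0.093 − 0.114 − 0.110 + 0.038 = 0.934
P(none) = 1 − 0.934 = 0.066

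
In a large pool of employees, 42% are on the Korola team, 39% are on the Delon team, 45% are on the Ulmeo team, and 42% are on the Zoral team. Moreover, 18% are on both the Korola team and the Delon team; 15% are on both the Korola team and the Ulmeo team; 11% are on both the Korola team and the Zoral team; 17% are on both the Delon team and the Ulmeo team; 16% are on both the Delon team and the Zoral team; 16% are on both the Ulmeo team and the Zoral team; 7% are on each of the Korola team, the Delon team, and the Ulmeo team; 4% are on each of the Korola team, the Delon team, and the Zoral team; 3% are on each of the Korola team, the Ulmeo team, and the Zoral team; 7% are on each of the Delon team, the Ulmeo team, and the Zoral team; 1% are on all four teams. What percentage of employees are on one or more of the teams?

By inclusion–exclusion:
P(at least one) = 42 + 39 + 45 + 42 − 18 − 15 − 11 − 17 − 16 − 16 + 7 + 4 + 3 + 7 − 1 = 95%

95%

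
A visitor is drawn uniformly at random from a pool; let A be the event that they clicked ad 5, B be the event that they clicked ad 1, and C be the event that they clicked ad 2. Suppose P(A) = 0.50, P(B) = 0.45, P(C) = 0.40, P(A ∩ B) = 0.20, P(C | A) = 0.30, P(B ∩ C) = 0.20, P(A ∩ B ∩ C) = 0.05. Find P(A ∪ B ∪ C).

P(A ∩ C) = P(A)·P(C|A) = 0.50 × 0.30 = 0.15
By inclusion–exclusion:
P(A ∪ B ∪ C) = 0.50 + 0.45 + 0.40 − 0.20 − 0.15 − 0.20 + 0.05 = 0.85

0.85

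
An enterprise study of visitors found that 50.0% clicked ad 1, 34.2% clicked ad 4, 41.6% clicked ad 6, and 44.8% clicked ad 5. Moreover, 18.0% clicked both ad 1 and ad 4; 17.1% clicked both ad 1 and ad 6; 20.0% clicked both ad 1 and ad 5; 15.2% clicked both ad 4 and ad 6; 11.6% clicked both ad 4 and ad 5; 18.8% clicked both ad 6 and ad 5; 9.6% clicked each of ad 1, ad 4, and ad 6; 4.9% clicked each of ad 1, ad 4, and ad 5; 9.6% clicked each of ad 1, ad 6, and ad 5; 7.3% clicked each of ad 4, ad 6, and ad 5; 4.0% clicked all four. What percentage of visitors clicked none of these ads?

P(union) = 50.0 + 34.2 + 41.6 + 44.8 − 18.0 − 17.1 − 20.0 − 15.2 − 11.6 − 18.8 + 9.6 + 4.9 + 9.6 + 7.3 − 4.0 = 97.3%
P(none) = 100% − 97.3% = 2.7%

2.7%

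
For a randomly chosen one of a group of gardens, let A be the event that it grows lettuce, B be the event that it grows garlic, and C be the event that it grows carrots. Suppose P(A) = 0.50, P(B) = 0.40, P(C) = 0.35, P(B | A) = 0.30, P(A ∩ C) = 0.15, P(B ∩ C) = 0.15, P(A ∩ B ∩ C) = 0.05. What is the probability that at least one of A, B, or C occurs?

P(A ∩ B) = P(A)·P(B|A) = 0.50 × 0.30 = 0.15
P(A ∪ B ∪ C) = 0.50 + 0.40 + 0.35 − 0.15 − 0.15 − 0.15 + 0.05 = 0.85

0.85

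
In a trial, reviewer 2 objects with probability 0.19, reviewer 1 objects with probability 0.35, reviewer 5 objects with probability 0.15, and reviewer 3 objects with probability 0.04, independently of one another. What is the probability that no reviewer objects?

0.429624

P(none) = (1 − 0.19) × (1 − 0.35) × (1 − 0.15) × (1 − 0.04) = 0.81 × 0.65 × 0.85 × 0.96 = 0.429624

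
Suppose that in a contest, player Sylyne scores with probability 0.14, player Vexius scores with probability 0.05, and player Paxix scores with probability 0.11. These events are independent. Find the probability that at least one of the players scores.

0.27287

Since the events are independent, P(none) is the product of the individual non-occurrence probabilities.
P(none) = (1 − 0.14) × (1 − 0.05) × (1 − 0.11) = 0.86 × 0.95 × 0.89 = 0.72713
P(at least one) = 1 − 0.72713 = 0.27287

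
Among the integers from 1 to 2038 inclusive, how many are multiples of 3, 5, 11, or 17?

By inclusion-exclusion,
⌊2038/3⌋ + ⌊2038/5⌋ + ⌊2038/11⌋ + ⌊2038/17⌋ − ⌊2038/15⌋ − ⌊2038/33⌋ − ⌊2038/51⌋ − ⌊2038/55⌋ − ⌊2038/85⌋ − ⌊2038/187⌋ + ⌊2038/165⌋ + ⌊2038/255⌋ + ⌊2038/561⌋ + ⌊2038/935⌋ − ⌊2038/2805⌋ = 679 + 407 + 185 + 119 − 135 − 61 − 39 − 37 − 23 − 10 + 12 + 7 + 3 + 2 − 0 = 1109

1109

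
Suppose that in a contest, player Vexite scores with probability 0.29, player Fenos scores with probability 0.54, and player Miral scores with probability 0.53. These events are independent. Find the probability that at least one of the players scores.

0.846498

P(none) = (1 − 0.29) × (1 − 0.54) × (1 − 0.53) = 0.71 × 0.46 × 0.47 = 0.153502
P(at least one) = 1 − 0.153502 = 0.846498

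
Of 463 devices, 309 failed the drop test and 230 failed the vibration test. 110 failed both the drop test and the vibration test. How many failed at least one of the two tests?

429

Apply inclusion-exclusion:
|union| = 309 + 230 − 110 = 429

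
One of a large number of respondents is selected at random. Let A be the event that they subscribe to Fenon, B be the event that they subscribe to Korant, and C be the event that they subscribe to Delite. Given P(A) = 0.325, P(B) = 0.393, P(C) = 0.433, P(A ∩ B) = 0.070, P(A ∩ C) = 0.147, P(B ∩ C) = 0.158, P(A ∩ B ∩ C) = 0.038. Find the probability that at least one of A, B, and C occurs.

0.814

P(A ∪ B ∪ C) = 0.325 + 0.393 + 0.433 − 0.070 − 0.147 − 0.158 + 0.038 = 0.814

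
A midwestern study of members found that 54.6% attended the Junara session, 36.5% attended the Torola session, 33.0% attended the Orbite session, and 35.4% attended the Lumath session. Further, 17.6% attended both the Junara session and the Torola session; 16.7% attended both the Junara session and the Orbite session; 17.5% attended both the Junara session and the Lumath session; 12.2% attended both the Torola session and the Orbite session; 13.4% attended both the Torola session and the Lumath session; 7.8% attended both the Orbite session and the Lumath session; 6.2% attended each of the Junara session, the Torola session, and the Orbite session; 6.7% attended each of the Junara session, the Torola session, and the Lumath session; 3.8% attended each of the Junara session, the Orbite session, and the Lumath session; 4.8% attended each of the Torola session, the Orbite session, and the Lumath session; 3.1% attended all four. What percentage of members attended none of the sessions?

By inclusion-exclusion,
P(at least one) = 54.6 + 36.5 + 33.0 + 35.4 − 17.6 − 16.7 − 17.5 − 12.2 − 13.4 − 7.8 + 6.2 + 6.7 + 3.8 + 4.8 − 3.1 = 92.7%
P(none) = 100% − 92.7% = 7.3%

7.3%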